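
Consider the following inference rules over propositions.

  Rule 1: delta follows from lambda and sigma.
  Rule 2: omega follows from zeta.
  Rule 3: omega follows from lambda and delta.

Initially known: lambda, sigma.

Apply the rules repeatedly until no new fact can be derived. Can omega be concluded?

From lambda and sigma, Rule 1 gives delta.
From lambda and delta, Rule 3 gives omega.

Yes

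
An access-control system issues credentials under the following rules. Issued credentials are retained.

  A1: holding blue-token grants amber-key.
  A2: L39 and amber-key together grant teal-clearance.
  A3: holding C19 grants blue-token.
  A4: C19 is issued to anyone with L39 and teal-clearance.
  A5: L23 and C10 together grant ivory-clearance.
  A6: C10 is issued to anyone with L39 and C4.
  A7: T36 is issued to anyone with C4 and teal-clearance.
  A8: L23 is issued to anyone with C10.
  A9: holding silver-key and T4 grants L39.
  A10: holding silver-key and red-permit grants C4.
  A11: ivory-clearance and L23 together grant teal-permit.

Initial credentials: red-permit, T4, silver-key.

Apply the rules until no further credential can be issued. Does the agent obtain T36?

T36 would need C4 and teal-clearance (A7), but teal-clearance is never granted.

No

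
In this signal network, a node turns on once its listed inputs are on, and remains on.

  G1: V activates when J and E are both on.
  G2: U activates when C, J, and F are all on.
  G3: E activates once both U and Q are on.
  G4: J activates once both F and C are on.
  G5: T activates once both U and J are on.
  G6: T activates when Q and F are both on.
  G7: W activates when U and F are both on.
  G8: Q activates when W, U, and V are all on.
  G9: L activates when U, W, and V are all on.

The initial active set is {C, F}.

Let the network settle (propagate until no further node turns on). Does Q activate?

No

Q would need W, U, and V (G8), but V never turns on.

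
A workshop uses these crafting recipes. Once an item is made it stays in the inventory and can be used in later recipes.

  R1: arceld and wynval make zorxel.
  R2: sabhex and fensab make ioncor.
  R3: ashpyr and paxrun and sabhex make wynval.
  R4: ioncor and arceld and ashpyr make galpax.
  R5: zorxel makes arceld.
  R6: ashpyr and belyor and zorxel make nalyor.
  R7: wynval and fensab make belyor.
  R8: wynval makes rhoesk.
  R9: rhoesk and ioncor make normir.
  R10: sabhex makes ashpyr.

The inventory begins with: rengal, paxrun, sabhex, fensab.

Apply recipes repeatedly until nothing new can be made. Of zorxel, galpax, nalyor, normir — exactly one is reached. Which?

sabhex and fensab → ioncor (R2).
sabhex → ashpyr (R10).
Using R3, ashpyr, paxrun, and sabhex make wynval.
Using R8, wynval makes rhoesk.
rhoesk and ioncor → normir (R9).
nalyor would need ashpyr, belyor, and zorxel (R6), but zorxel is never obtained. galpax would need ioncor, arceld, and ashpyr (R4), but arceld is never obtained. zorxel would need arceld and wynval (R1), but arceld is never obtained.

normir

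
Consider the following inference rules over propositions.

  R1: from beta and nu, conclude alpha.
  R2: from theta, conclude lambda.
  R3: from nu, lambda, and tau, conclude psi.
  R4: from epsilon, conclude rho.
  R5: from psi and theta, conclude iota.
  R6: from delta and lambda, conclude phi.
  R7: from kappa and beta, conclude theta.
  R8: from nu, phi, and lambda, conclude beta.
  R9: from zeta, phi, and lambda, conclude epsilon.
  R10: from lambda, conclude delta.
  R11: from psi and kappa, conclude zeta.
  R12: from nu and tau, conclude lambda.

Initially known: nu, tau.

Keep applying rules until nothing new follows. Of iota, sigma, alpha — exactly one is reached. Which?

alpha

nu and tau hold, so lambda follows (R12).
lambda holds, so delta follows (R10).
From delta and lambda, R6 gives phi.
From nu, phi, and lambda, R8 gives beta.
From beta and nu, R1 gives alpha.
iota would need psi and theta (R5), but theta is never established. No rule produces sigma, and it is not given.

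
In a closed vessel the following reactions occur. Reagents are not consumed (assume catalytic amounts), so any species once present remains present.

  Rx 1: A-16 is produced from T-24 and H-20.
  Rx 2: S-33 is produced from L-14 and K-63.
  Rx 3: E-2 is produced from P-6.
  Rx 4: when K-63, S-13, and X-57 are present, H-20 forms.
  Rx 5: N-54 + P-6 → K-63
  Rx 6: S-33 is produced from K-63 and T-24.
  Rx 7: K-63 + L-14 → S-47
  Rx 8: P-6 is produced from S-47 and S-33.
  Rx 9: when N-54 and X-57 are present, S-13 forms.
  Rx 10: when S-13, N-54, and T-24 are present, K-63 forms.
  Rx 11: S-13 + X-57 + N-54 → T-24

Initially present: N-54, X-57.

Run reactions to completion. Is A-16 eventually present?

N-54 and X-57 present → S-13 forms (Rx 9).
S-13, X-57, and N-54 present → T-24 forms (Rx 11).
S-13, N-54, and T-24 present → K-63 forms (Rx 10).
K-63, S-13, and X-57 present → H-20 forms (Rx 4).
T-24 and H-20 present → A-16 forms (Rx 1).

Yes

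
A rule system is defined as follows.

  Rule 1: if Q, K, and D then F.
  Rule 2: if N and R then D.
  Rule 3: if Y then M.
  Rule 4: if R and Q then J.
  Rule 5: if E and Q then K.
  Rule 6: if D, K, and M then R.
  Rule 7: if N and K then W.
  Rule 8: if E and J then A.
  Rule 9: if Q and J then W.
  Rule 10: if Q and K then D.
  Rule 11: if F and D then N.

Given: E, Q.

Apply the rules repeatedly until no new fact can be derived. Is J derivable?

J would need R and Q (Rule 4), but R is never established.

No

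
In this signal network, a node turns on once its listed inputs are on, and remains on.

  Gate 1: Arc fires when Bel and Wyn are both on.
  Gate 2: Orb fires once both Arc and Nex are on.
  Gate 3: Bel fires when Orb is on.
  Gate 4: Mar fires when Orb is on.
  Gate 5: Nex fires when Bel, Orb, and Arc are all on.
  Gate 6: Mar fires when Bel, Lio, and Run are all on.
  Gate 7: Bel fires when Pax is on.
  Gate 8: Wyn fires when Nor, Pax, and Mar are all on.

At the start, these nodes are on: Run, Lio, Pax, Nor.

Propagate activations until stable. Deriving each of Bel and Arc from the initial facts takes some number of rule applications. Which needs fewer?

Bel: Gate 7: Pax on → Bel on. [1 rule application]
Arc: Pax is on, so Bel fires (Gate 7). Gate 6: Bel, Lio, and Run on → Mar on. Gate 8: Nor, Pax, and Mar on → Wyn on. Gate 1: Bel and Wyn on → Arc on. [4 rule applications]
Bel needs fewer.

Bel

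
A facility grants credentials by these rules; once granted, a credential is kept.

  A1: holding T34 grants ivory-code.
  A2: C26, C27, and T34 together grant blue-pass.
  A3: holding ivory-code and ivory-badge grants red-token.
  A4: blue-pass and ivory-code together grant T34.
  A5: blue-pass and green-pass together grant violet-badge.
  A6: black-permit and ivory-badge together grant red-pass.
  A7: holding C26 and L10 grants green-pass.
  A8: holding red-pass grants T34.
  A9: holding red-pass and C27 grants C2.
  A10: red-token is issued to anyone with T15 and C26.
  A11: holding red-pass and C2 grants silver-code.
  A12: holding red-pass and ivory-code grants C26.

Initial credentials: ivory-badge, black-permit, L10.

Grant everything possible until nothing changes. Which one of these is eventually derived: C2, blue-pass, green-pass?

green-pass

Holding black-permit and ivory-badge grants red-pass (A6).
Holding red-pass grants T34 (A8).
Holding T34 grants ivory-code (A1).
Holding red-pass and ivory-code grants C26 (A12).
Holding C26 and L10 grants green-pass (A7).
blue-pass would need C26, C27, and T34 (A2), but C27 is never granted. C2 would need red-pass and C27 (A9), but C27 is never granted.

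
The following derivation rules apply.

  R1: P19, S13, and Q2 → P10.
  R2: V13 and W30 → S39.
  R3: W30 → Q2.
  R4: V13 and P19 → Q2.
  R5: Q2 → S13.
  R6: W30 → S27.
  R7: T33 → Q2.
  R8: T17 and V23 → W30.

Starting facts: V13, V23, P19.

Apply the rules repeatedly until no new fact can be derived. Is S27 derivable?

S27 would need W30 (R6), but W30 is never established.

No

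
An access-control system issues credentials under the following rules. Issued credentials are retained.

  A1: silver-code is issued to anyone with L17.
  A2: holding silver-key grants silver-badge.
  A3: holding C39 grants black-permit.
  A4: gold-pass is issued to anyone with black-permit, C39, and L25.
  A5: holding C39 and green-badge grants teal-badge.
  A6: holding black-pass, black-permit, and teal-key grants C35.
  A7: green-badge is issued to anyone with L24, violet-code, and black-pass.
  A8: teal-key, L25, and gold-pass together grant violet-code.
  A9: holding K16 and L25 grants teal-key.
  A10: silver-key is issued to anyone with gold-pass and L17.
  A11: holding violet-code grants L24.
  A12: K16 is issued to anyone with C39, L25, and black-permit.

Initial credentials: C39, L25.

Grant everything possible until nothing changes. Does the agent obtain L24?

Yes

Holding C39 grants black-permit (A3).
Holding black-permit, C39, and L25 grants gold-pass (A4).
Holding C39, L25, and black-permit grants K16 (A12).
Holding K16 and L25 grants teal-key (A9).
Holding teal-key, L25, and gold-pass grants violet-code (A8).
Holding violet-code grants L24 (A11).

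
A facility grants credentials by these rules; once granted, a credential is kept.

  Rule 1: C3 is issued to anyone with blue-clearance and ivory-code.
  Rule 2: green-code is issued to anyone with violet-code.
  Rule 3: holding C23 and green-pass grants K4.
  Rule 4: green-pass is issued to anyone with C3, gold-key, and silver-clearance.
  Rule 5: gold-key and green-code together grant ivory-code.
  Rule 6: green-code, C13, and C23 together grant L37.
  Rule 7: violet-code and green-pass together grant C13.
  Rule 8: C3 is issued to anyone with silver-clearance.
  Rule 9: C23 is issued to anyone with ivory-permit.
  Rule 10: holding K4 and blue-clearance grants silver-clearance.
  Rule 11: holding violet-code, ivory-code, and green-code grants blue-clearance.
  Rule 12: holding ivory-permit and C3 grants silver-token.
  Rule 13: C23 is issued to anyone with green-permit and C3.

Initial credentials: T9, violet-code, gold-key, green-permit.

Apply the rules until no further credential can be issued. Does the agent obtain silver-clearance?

No

silver-clearance would need K4 and blue-clearance (Rule 10), but K4 is never granted.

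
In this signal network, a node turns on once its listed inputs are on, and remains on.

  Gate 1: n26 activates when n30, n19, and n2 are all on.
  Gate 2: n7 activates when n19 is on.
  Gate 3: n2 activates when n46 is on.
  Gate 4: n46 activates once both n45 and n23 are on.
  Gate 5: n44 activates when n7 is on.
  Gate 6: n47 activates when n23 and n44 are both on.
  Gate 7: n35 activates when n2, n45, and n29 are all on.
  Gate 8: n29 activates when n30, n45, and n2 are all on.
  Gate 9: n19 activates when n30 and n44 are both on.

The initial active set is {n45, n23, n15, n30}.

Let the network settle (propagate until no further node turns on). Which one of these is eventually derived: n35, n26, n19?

n35

Gate 4: n45 and n23 on → n46 on.
n46 is on, so n2 activates (Gate 3).
Gate 8: n30, n45, and n2 on → n29 on.
n2, n45, and n29 are on, so n35 activates (Gate 7).
n26 would need n30, n19, and n2 (Gate 1), but n19 never turns on. n19 would need n30 and n44 (Gate 9), but n44 never turns on.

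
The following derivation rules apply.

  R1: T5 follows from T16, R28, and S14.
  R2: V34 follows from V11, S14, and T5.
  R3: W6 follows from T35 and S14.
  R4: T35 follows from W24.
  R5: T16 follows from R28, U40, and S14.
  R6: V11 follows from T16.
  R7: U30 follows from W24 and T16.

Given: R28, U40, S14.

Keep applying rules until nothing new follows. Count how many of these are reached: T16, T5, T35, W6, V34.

3

From R28, U40, and S14, R5 gives T16.
T16, R28, and S14 hold, so T5 follows (R1).
From T16, R6 gives V11.
V11, S14, and T5 hold, so V34 follows (R2).
T16: reached.
T5: reached.
T35 would need W24 (R4), but W24 is never established.
W6 would need T35 and S14 (R3), but T35 is never established.
V34: reached.
Reached: T16, T5, and V34 — 3 of the 5.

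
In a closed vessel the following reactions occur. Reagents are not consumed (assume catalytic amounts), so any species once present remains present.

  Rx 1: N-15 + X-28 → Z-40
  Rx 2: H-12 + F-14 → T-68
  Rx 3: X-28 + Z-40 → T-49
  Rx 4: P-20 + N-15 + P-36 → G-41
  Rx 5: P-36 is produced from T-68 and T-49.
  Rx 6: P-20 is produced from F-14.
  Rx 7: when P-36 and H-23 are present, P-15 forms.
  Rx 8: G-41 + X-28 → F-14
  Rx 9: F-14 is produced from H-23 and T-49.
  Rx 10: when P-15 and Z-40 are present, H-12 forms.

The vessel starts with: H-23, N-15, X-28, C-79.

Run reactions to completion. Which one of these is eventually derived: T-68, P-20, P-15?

N-15 and X-28 present → Z-40 forms (Rx 1).
X-28 and Z-40 present → T-49 forms (Rx 3).
H-23 and T-49 present → F-14 forms (Rx 9).
F-14 present → P-20 forms (Rx 6).
T-68 would need H-12 and F-14 (Rx 2), but H-12 never forms. P-15 would need P-36 and H-23 (Rx 7), but P-36 never forms.

P-20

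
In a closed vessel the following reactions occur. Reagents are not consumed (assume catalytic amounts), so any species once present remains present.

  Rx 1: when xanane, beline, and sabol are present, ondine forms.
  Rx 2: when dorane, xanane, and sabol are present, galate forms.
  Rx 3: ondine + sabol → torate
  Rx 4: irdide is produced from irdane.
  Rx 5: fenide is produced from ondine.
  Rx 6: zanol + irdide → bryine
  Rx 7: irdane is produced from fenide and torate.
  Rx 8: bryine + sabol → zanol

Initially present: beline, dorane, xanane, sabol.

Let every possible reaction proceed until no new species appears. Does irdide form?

Yes

xanane, beline, and sabol present → ondine forms (Rx 1).
ondine and sabol present → torate forms (Rx 3).
ondine present → fenide forms (Rx 5).
fenide and torate present → irdane forms (Rx 7).
irdane present → irdide forms (Rx 4).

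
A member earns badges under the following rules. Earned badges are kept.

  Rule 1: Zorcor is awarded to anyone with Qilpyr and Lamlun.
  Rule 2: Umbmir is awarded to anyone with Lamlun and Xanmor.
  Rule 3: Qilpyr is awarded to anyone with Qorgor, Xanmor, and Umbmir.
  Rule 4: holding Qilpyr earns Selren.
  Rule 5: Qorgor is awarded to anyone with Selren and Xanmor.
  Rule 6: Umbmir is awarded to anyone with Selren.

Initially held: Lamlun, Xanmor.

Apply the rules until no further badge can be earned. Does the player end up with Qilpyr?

Qilpyr would need Qorgor, Xanmor, and Umbmir (Rule 3), but Qorgor is never earned.

No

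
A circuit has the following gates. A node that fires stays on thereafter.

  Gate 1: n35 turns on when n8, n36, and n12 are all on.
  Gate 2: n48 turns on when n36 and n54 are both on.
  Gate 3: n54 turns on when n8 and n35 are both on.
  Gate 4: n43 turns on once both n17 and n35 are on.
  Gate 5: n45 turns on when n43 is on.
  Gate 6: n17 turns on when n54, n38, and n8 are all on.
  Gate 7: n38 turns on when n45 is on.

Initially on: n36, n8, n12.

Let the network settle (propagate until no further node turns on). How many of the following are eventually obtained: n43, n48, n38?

n8, n36, and n12 are on, so n35 turns on (Gate 1).
n8 and n35 are on, so n54 turns on (Gate 3).
n36 and n54 are on, so n48 turns on (Gate 2).
n43 would need n17 and n35 (Gate 4), but n17 never turns on.
n48: reached.
n38 would need n45 (Gate 7), but n45 never turns on.
Reached: n48 — 1 of the 3.

1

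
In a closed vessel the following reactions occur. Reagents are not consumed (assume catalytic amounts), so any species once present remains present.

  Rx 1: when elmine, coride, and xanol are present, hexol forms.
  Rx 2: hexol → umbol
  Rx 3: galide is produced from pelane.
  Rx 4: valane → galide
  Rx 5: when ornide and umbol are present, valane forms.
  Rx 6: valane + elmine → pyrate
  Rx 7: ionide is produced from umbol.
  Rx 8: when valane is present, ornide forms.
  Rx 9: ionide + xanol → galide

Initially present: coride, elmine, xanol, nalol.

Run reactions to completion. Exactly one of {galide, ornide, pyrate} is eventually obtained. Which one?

elmine, coride, and xanol present → hexol forms (Rx 1).
hexol present → umbol forms (Rx 2).
umbol present → ionide forms (Rx 7).
ionide and xanol present → galide forms (Rx 9).
pyrate would need valane and elmine (Rx 6), but valane never forms. ornide would need valane (Rx 8), but valane never forms.

galide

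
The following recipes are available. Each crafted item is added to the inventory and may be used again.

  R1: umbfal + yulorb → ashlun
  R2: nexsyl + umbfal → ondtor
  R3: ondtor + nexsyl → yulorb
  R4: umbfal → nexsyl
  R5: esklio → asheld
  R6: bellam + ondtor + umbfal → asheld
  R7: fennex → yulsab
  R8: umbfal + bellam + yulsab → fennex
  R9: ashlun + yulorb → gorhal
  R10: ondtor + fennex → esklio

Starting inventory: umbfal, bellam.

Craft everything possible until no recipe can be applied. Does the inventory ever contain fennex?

fennex would need umbfal, bellam, and yulsab (R8), but yulsab is never obtained.

No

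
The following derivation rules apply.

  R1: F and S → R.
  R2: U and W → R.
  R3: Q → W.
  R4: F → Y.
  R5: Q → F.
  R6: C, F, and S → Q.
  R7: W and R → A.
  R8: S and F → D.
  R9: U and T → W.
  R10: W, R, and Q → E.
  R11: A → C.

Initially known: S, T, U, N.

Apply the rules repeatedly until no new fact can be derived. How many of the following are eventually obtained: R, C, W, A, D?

U and T hold, so W follows (R9).
From U and W, R2 gives R.
From W and R, R7 gives A.
A holds, so C follows (R11).
R: reached.
C: reached.
W: reached.
A: reached.
D would need S and F (R8), but F is never established.
Reached: R, C, W, and A — 4 of the 5.

4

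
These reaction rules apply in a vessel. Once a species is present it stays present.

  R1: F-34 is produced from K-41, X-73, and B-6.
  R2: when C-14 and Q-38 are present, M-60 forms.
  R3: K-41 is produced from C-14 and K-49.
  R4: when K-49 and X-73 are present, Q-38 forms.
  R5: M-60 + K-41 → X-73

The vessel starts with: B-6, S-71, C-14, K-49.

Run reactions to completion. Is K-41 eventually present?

Yes

C-14 and K-49 present → K-41 forms (R3).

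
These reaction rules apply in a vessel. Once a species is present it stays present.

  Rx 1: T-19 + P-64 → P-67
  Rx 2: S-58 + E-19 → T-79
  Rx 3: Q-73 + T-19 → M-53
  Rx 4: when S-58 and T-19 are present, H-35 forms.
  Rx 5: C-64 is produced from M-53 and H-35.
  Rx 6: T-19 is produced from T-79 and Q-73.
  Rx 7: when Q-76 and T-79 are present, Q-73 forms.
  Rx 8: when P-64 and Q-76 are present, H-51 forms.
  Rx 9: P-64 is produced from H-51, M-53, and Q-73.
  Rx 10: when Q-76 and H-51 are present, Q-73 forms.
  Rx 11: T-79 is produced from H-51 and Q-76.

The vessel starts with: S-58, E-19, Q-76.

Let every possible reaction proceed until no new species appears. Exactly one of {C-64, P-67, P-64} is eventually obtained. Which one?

S-58 and E-19 present → T-79 forms (Rx 2).
Q-76 and T-79 present → Q-73 forms (Rx 7).
T-79 and Q-73 present → T-19 forms (Rx 6).
Q-73 and T-19 present → M-53 forms (Rx 3).
S-58 and T-19 present → H-35 forms (Rx 4).
M-53 and H-35 present → C-64 forms (Rx 5).
P-64 would need H-51, M-53, and Q-73 (Rx 9), but H-51 never forms. P-67 would need T-19 and P-64 (Rx 1), but P-64 never forms.

C-64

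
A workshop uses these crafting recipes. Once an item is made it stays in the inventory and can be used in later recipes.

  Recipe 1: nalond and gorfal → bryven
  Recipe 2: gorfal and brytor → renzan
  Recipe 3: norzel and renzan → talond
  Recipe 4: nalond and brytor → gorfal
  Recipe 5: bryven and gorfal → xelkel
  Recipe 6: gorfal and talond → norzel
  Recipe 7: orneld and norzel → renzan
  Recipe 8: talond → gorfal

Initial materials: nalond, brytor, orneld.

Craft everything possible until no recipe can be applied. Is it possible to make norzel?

No

norzel would need gorfal and talond (Recipe 6), but talond is never obtained.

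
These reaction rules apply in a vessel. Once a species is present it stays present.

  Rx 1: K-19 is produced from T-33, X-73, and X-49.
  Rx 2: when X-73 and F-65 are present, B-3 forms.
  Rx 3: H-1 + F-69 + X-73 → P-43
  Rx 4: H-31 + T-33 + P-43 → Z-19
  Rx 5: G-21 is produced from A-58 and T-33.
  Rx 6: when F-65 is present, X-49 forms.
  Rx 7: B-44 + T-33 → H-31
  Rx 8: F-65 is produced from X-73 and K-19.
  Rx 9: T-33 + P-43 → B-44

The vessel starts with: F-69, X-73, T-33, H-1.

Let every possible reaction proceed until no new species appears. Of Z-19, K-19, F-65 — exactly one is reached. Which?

H-1, F-69, and X-73 present → P-43 forms (Rx 3).
T-33 and P-43 present → B-44 forms (Rx 9).
B-44 and T-33 present → H-31 forms (Rx 7).
H-31, T-33, and P-43 present → Z-19 forms (Rx 4).
K-19 would need T-33, X-73, and X-49 (Rx 1), but X-49 never forms. F-65 would need X-73 and K-19 (Rx 8), but K-19 never forms.

Z-19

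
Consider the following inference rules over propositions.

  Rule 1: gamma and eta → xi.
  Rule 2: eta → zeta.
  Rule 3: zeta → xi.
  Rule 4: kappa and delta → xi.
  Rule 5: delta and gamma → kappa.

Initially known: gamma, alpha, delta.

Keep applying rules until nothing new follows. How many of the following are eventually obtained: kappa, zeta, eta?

From delta and gamma, Rule 5 gives kappa.
kappa: reached.
zeta would need eta (Rule 2), but eta is never established.
No rule produces eta, and it is not given.
Reached: kappa — 1 of the 3.

1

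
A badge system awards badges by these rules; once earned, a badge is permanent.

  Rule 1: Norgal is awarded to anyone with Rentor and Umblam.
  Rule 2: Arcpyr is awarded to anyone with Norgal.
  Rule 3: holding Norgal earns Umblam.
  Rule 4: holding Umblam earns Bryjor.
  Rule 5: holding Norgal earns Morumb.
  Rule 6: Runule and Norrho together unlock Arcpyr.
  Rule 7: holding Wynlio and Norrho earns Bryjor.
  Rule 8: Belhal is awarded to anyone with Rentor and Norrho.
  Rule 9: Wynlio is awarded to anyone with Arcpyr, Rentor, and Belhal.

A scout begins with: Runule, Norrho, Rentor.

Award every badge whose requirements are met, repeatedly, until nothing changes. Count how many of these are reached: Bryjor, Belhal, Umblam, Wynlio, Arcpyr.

With Rentor and Norrho, Belhal is earned (Rule 8).
With Runule and Norrho, Arcpyr is earned (Rule 6).
With Arcpyr, Rentor, and Belhal, Wynlio is earned (Rule 9).
With Wynlio and Norrho, Bryjor is earned (Rule 7).
Bryjor: reached.
Belhal: reached.
Umblam would need Norgal (Rule 3), but Norgal is never earned.
Wynlio: reached.
Arcpyr: reached.
Reached: Bryjor, Belhal, Wynlio, and Arcpyr — 4 of the 5.

4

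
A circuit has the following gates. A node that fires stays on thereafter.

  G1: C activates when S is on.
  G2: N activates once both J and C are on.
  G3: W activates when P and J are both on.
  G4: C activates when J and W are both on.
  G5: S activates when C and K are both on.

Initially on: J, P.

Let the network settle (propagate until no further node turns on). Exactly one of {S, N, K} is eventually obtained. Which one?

P and J are on, so W activates (G3).
J and W are on, so C activates (G4).
G2: J and C on → N on.
No rule produces K, and it is not given. S would need C and K (G5), but K never turns on.

N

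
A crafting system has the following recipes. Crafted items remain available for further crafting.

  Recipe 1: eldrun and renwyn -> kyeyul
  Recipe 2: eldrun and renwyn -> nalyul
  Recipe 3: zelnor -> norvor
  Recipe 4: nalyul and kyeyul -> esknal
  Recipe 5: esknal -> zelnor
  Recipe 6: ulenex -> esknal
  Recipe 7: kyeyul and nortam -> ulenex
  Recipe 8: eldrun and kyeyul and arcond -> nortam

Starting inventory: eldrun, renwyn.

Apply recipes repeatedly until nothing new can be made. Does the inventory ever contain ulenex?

ulenex would need kyeyul and nortam (Recipe 7), but nortam is never obtained.

No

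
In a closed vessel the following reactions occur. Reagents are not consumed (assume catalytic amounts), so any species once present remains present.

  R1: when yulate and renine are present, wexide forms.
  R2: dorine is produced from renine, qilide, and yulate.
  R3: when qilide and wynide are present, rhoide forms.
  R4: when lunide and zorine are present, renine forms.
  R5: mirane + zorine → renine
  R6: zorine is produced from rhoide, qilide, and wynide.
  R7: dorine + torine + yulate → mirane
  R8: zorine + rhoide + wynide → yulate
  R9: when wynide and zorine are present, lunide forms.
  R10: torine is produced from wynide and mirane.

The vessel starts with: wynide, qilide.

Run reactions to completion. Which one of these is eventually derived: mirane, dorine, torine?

qilide and wynide present → rhoide forms (R3).
rhoide, qilide, and wynide present → zorine forms (R6).
wynide and zorine present → lunide forms (R9).
zorine, rhoide, and wynide present → yulate forms (R8).
lunide and zorine present → renine forms (R4).
renine, qilide, and yulate present → dorine forms (R2).
mirane would need dorine, torine, and yulate (R7), but torine never forms. torine would need wynide and mirane (R10), but mirane never forms.

dorine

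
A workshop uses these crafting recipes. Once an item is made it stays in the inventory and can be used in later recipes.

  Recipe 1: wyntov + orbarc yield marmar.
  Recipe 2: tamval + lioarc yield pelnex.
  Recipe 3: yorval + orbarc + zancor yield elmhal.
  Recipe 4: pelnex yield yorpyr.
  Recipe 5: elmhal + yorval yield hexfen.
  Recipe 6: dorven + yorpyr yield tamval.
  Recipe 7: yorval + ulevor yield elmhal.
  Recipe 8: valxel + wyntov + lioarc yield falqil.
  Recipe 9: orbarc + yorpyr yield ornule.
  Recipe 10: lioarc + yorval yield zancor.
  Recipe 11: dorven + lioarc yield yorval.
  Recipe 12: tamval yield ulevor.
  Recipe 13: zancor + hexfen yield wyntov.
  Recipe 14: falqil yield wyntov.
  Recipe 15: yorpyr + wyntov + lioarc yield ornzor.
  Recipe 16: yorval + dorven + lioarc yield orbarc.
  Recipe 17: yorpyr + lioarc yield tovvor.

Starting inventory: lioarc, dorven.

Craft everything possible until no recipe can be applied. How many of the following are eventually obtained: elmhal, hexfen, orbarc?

3

dorven + lioarc → yorval (Recipe 11).
Using Recipe 16, yorval, dorven, and lioarc make orbarc.
Using Recipe 10, lioarc and yorval make zancor.
yorval + orbarc + zancor → elmhal (Recipe 3).
Using Recipe 5, elmhal and yorval make hexfen.
elmhal: reached.
hexfen: reached.
orbarc: reached.
All 3 are reached.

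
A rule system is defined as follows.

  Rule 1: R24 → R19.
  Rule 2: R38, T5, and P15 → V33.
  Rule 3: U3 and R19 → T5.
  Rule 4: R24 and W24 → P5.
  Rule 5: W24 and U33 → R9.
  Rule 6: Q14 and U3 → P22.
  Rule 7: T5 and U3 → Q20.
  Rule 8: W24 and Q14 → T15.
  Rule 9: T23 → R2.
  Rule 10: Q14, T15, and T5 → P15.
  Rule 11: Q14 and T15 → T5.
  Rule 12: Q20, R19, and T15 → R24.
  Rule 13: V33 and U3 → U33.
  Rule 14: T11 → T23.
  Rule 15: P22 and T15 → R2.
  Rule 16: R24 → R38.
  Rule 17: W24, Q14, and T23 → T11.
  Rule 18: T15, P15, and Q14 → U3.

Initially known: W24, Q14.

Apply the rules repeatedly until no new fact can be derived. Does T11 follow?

No

T11 would need W24, Q14, and T23 (Rule 17), but T23 is never established.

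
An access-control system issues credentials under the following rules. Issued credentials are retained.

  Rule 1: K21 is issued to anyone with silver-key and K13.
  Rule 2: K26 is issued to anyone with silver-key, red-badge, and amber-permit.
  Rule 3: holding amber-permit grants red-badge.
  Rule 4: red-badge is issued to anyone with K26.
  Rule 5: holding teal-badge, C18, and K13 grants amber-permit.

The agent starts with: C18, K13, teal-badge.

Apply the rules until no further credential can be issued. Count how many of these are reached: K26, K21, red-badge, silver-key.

Holding teal-badge, C18, and K13 grants amber-permit (Rule 5).
Holding amber-permit grants red-badge (Rule 3).
K26 would need silver-key, red-badge, and amber-permit (Rule 2), but silver-key is never granted.
K21 would need silver-key and K13 (Rule 1), but silver-key is never granted.
red-badge: reached.
No rule produces silver-key, and it is not given.
Reached: red-badge — 1 of the 4.

1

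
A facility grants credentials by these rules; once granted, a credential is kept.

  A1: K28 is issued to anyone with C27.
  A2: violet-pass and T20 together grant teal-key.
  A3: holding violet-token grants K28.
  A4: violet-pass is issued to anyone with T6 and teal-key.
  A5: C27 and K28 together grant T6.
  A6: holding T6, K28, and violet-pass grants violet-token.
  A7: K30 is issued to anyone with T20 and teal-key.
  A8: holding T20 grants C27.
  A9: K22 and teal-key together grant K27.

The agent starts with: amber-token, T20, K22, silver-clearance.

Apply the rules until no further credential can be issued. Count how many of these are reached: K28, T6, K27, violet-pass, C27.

Holding T20 grants C27 (A8).
Holding C27 grants K28 (A1).
Holding C27 and K28 grants T6 (A5).
K28: reached.
T6: reached.
K27 would need K22 and teal-key (A9), but teal-key is never granted.
violet-pass would need T6 and teal-key (A4), but teal-key is never granted.
C27: reached.
Reached: K28, T6, and C27 — 3 of the 5.

3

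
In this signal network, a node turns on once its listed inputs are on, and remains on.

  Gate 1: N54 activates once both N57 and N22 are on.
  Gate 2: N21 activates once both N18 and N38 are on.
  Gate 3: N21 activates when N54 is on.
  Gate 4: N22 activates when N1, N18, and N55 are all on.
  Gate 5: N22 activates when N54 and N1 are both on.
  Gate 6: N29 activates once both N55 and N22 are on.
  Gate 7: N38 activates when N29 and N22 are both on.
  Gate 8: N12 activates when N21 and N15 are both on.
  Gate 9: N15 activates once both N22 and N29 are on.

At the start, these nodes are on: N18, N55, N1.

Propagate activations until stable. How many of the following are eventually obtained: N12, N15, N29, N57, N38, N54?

4

Gate 4: N1, N18, and N55 on → N22 on.
N55 and N22 are on, so N29 activates (Gate 6).
Gate 7: N29 and N22 on → N38 on.
N22 and N29 are on, so N15 activates (Gate 9).
N18 and N38 are on, so N21 activates (Gate 2).
N21 and N15 are on, so N12 activates (Gate 8).
N12: reached.
N15: reached.
N29: reached.
No rule produces N57, and it is not given.
N38: reached.
N54 would need N57 and N22 (Gate 1), but N57 never turns on.
Reached: N12, N15, N29, and N38 — 4 of the 6.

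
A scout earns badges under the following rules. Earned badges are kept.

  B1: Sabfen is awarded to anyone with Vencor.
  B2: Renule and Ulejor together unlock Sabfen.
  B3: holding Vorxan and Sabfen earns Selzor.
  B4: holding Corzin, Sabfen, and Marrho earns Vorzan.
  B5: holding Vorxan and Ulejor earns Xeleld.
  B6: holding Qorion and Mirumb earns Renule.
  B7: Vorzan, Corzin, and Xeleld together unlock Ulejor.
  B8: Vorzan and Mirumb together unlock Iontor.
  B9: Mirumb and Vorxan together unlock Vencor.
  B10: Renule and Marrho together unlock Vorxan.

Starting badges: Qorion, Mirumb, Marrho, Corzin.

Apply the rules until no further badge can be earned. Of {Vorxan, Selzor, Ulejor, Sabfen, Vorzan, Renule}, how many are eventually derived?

With Qorion and Mirumb, Renule is earned (B6).
With Renule and Marrho, Vorxan is earned (B10).
With Mirumb and Vorxan, Vencor is earned (B9).
With Vencor, Sabfen is earned (B1).
With Corzin, Sabfen, and Marrho, Vorzan is earned (B4).
With Vorxan and Sabfen, Selzor is earned (B3).
Vorxan: reached.
Selzor: reached.
Ulejor would need Vorzan, Corzin, and Xeleld (B7), but Xeleld is never earned.
Sabfen: reached.
Vorzan: reached.
Renule: reached.
Reached: Vorxan, Selzor, Sabfen, Vorzan, and Renule — 5 of the 6.

5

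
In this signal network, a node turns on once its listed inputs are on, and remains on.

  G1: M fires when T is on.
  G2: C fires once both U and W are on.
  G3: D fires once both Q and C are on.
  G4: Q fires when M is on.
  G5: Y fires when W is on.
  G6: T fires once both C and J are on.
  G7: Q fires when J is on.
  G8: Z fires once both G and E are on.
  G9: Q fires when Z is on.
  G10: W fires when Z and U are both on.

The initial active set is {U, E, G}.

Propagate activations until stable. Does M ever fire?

M would need T (G1), but T never turns on.

No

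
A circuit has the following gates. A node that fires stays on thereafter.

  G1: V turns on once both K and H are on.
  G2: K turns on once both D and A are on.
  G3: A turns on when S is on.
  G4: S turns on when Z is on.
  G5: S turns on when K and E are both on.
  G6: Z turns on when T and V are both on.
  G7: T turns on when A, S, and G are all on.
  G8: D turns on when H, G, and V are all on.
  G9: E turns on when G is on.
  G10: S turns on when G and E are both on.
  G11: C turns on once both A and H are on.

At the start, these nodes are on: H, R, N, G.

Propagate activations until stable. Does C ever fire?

G is on, so E turns on (G9).
G10: G and E on → S on.
G3: S on → A on.
G11: A and H on → C on.

Yes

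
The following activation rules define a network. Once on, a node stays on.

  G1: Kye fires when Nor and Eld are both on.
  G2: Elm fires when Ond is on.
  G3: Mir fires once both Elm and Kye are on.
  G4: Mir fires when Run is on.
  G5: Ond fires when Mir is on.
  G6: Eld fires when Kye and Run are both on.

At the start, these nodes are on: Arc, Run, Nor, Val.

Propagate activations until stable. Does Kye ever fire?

Kye would need Nor and Eld (G1), but Eld never turns on.

No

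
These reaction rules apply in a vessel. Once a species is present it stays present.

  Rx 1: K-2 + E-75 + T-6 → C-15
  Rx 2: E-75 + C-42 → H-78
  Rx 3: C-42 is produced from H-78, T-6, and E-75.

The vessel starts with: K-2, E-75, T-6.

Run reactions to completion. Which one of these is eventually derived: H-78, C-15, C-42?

C-15

K-2, E-75, and T-6 present → C-15 forms (Rx 1).
H-78 would need E-75 and C-42 (Rx 2), but C-42 never forms. C-42 would need H-78, T-6, and E-75 (Rx 3), but H-78 never forms.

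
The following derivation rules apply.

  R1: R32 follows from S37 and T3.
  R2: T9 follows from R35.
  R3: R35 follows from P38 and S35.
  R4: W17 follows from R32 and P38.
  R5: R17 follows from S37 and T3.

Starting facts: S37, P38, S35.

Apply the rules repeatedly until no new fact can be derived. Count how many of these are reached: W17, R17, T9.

1

From P38 and S35, R3 gives R35.
R35 holds, so T9 follows (R2).
W17 would need R32 and P38 (R4), but R32 is never established.
R17 would need S37 and T3 (R5), but T3 is never established.
T9: reached.
Reached: T9 — 1 of the 3.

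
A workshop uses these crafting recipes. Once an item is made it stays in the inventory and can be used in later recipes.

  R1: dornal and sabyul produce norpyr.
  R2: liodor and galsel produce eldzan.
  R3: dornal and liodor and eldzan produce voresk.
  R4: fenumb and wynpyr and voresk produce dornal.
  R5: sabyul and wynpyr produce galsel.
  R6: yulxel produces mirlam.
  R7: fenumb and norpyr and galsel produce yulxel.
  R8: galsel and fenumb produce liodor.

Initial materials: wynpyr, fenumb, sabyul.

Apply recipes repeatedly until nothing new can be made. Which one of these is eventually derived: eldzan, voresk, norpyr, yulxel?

Using R5, sabyul and wynpyr make galsel.
galsel and fenumb → liodor (R8).
Using R2, liodor and galsel make eldzan.
yulxel would need fenumb, norpyr, and galsel (R7), but norpyr is never obtained. norpyr would need dornal and sabyul (R1), but dornal is never obtained. voresk would need dornal, liodor, and eldzan (R3), but dornal is never obtained.

eldzan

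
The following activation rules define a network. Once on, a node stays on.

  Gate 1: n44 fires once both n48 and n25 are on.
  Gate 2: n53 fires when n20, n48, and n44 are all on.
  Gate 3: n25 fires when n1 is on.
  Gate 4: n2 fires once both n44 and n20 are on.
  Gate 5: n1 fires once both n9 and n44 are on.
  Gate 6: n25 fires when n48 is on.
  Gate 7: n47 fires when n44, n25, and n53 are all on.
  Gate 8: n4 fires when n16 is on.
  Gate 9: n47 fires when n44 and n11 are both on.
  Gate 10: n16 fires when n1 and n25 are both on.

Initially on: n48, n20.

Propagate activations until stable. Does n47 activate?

Yes

n48 is on, so n25 fires (Gate 6).
n48 and n25 are on, so n44 fires (Gate 1).
Gate 2: n20, n48, and n44 on → n53 on.
Gate 7: n44, n25, and n53 on → n47 on.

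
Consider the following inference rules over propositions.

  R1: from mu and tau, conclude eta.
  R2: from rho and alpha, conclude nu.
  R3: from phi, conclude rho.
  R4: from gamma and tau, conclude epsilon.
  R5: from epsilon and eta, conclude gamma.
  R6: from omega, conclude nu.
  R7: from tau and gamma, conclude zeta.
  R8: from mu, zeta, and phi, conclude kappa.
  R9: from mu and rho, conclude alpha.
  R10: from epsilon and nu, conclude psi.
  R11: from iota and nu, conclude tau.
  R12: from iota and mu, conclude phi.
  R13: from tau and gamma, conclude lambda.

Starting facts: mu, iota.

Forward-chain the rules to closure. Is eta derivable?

Yes

From iota and mu, R12 gives phi.
phi holds, so rho follows (R3).
mu and rho hold, so alpha follows (R9).
rho and alpha hold, so nu follows (R2).
iota and nu hold, so tau follows (R11).
mu and tau hold, so eta follows (R1).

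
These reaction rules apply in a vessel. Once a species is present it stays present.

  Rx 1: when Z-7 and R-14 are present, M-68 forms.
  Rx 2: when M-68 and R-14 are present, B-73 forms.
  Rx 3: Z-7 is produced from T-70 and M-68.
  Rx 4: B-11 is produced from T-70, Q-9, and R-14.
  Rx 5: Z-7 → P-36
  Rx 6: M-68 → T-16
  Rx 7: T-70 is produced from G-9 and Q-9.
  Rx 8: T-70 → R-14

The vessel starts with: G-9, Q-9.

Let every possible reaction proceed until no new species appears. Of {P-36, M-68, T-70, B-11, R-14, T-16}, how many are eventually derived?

3

G-9 and Q-9 present → T-70 forms (Rx 7).
T-70 present → R-14 forms (Rx 8).
T-70, Q-9, and R-14 present → B-11 forms (Rx 4).
P-36 would need Z-7 (Rx 5), but Z-7 never forms.
M-68 would need Z-7 and R-14 (Rx 1), but Z-7 never forms.
T-70: reached.
B-11: reached.
R-14: reached.
T-16 would need M-68 (Rx 6), but M-68 never forms.
Reached: T-70, B-11, and R-14 — 3 of the 6.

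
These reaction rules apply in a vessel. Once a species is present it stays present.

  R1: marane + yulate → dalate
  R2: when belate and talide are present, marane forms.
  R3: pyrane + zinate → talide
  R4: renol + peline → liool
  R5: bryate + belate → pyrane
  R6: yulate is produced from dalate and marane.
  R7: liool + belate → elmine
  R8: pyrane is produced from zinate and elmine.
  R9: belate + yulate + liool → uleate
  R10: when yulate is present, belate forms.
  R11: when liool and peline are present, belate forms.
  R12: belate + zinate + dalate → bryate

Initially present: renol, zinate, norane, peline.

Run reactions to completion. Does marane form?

Yes

renol and peline present → liool forms (R4).
liool and peline present → belate forms (R11).
liool and belate present → elmine forms (R7).
zinate and elmine present → pyrane forms (R8).
pyrane and zinate present → talide forms (R3).
belate and talide present → marane forms (R2).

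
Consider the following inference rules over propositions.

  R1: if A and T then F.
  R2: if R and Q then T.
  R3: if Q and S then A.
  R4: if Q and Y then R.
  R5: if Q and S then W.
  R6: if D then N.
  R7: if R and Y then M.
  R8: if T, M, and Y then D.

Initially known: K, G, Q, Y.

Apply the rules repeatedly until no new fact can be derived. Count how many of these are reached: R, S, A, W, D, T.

3

From Q and Y, R4 gives R.
R and Y hold, so M follows (R7).
R and Q hold, so T follows (R2).
T, M, and Y hold, so D follows (R8).
R: reached.
No rule produces S, and it is not given.
A would need Q and S (R3), but S is never established.
W would need Q and S (R5), but S is never established.
D: reached.
T: reached.
Reached: R, D, and T — 3 of the 6.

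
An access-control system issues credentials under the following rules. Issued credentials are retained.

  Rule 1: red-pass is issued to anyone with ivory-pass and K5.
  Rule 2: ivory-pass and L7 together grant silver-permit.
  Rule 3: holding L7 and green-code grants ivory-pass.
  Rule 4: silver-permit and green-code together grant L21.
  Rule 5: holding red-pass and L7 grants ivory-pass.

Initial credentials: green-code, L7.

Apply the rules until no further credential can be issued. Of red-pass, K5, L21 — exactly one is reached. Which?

L21

Holding L7 and green-code grants ivory-pass (Rule 3).
Holding ivory-pass and L7 grants silver-permit (Rule 2).
Holding silver-permit and green-code grants L21 (Rule 4).
No rule produces K5, and it is not given. red-pass would need ivory-pass and K5 (Rule 1), but K5 is never granted.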